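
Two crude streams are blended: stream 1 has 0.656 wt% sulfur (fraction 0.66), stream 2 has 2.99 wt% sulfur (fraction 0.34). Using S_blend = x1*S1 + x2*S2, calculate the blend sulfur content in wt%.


Linear sulfur blending: S_blend = x1*S1 + x2*S2
Contribution 1: 0.66 * 0.656 = 0.43296 wt%
Contribution 2: 0.34 * 2.99 = 1.0166 wt%
S_blend = 0.43296 + 1.0166 = 1.44956

1.44956 wt%


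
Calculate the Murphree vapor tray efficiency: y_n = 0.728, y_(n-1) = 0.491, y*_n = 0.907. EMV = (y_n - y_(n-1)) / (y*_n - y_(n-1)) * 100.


Murphree vapor efficiency: EMV = (y_n - y_(n-1)) / (y*_n - y_(n-1)) * 100
EMV = (0.728 - 0.491) / (0.907 - 0.491) * 100 = 0.237 / 0.416 * 100 = 56.97

56.97 %


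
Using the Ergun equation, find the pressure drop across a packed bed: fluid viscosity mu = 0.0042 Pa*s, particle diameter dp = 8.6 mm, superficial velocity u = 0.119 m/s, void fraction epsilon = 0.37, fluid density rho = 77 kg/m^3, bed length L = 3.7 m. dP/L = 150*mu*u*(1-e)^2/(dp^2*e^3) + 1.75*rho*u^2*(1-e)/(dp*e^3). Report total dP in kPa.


dp = 8.6 mm = 0.0086 m
Viscous term = 150*0.0042*0.119*(1-0.37)^2 / (0.0086^2*0.37^3) = 7942.67
Inertial term = 1.75*77*0.119^2*(1-0.37) / (0.0086*0.37^3) = 2759.69
dP/L = 7942.67 + 2759.69 = 10702.4 Pa/m
dP = 10702.4 * 3.7 / 1000 = 39.60 kPa

39.60 kPa


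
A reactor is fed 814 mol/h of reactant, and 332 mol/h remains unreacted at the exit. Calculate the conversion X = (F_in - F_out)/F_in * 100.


X = (F_in - F_out) / F_in * 100
Moles reacted = 814 - 332 = 482
X = 482 / 814 * 100
= 0.5921 * 100
= 59.21 %

59.21 %


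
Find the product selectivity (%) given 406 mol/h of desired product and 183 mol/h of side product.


Selectivity = desired / (desired + undesired) * 100
Total products = 406 + 183 = 589 mol/h
S = 406 / 589 * 100
= 0.6893 * 100
= 68.93 %

68.93 %


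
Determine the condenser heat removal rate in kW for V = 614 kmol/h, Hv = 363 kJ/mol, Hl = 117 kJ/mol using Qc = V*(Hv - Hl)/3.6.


Qc = 614 * (363 - 117) / 3.6 = 614 * 246 / 3.6 = 41960

41960 kW


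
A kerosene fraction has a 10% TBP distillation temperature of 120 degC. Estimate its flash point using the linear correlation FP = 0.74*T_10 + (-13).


FP = 0.74 * 120 + (-13) = 75.8

75.8 degC


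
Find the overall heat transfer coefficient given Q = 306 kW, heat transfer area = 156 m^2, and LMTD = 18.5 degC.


From Q = U*A*LMTD, U = Q / (A * LMTD)
U = 306 / (156 * 18.5) = 306 / 2886 = 0.1060

0.1060 kW/(m^2*K)


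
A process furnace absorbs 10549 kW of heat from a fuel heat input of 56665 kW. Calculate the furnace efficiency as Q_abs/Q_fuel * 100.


Furnace efficiency = Q_absorbed / Q_fuel * 100
= 10549 / 56665 * 100 = 18.62

18.62 %


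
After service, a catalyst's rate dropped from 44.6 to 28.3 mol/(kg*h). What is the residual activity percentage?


Activity (%) = (rate_used / rate_fresh) * 100
rate_used = 28.3, rate_fresh = 44.6
= (28.3 / 44.6) * 100
= 0.6345 * 100 = 63.45

63.45 %


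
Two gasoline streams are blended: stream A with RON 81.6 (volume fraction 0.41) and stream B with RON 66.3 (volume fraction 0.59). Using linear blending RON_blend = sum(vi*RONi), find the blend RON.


Linear blending: RON_blend = sum(vi * RONi)
Contribution 1: 0.41 * 81.6 = 33.456
Contribution 2: 0.59 * 66.3 = 39.117
RON_blend = 33.456 + 39.117 = 72.573

72.573


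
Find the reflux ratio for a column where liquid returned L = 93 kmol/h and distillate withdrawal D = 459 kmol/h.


Reflux ratio definition: R = L / D (liquid returned / distillate withdrawn)
L = 93 kmol/h, D = 459 kmol/h
R = 93 / 459 = 0.2026

0.2026


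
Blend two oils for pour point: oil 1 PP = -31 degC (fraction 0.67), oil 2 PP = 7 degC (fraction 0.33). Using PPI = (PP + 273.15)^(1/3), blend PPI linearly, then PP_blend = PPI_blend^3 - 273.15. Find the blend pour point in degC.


PPI_1 = (-31 + 273.15)^(1/3) = 6.232967
PPI_2 = (7 + 273.15)^(1/3) = 6.543301
PPI_blend = 0.67 * 6.232967 + 0.33 * 6.543301 = 6.335377
PP_blend = 6.335377^3 - 273.15 = 254.283 - 273.15 = -18.87

-18.87 degC


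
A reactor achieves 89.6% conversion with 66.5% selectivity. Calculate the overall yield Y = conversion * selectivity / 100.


Overall yield = conversion (%) * selectivity (%) / 100
Conversion = 89.6%, Selectivity = 66.5%
Y = 89.6 * 66.5 / 100
= 59.584 %

59.584 %


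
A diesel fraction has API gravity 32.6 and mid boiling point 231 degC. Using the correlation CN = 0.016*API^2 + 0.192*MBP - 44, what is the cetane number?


CN = 0.016 * 32.6^2 + 0.192 * 231 - 44
CN = 17.00416 + 44.352 - 44 = 17.35616

17.35616


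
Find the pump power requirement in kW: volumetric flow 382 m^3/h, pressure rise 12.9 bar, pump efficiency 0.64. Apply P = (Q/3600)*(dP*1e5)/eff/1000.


Q = 382 / 3600 = 0.106111 m^3/s
P = 0.106111 * (12.9 * 1e5) / 0.64 / 1000 = 213.9

213.9 kW


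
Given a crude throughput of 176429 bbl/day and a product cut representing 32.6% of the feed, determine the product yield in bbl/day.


Crude throughput = 176429 bbl/day
Fraction yield = 32.6%
yield = throughput * fraction / 100
yield = 176429 * 32.6 / 100 = 57515.854

57515.854 bbl/day


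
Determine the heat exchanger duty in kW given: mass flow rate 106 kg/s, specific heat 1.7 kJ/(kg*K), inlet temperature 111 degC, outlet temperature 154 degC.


Q = m_dot * cp * delta_T
delta_T = 154 - 111 = 43 K
Q = 106 * 1.7 * 43
= 180.2 * 43
= 7748.6 kW

7748.6 kW


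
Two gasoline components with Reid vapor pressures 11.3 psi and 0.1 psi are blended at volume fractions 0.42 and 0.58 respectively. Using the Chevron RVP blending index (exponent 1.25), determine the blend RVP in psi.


Chevron index: RVP_blend = (sum xi*RVPi^1.25)^(1/1.25)
RVP^1.25 terms: 0.42 * 11.3^1.25 + 0.58 * 0.1^1.25 = 8.73418
RVP_blend = 8.73418^(1/1.25) = 5.662

5.662 psi


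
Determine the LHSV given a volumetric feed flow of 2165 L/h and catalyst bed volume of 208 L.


LHSV = volumetric feed rate / catalyst volume
= 2165 L/h / 208 L
= 10.41 h^-1

10.41 h^-1


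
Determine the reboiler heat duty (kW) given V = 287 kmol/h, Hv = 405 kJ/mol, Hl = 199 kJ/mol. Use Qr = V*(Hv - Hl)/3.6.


Qr = 287 * (405 - 199) / 3.6 = 287 * 206 / 3.6 = 16420

16420 kW


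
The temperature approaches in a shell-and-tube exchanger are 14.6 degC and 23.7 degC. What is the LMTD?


LMTD = (dT1 - dT2) / ln(dT1/dT2)
= (14.6 - 23.7) / ln(14.6 / 23.7) = -9.1 / -0.484454 = 18.78

18.78 degC


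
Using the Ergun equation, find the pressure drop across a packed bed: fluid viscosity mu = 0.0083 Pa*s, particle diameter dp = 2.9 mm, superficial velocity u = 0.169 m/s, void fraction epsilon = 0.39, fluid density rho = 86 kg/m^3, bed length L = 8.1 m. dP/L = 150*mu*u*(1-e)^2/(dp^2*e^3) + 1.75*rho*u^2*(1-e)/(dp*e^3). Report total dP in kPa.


dp = 2.9 mm = 0.0029 m
Viscous term = 150*0.0083*0.169*(1-0.39)^2 / (0.0029^2*0.39^3) = 156937
Inertial term = 1.75*86*0.169^2*(1-0.39) / (0.0029*0.39^3) = 15242.2
dP/L = 156937 + 15242.2 = 172179 Pa/m
dP = 172179 * 8.1 / 1000 = 1395 kPa

1395 kPa


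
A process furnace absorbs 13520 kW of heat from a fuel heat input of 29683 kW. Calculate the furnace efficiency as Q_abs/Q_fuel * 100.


Furnace efficiency = Q_absorbed / Q_fuel * 100
= 13520 / 29683 * 100 = 45.55

45.55 %


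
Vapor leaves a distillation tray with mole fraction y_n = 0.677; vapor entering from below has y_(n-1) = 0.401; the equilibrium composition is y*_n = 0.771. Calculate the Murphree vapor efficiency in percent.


Murphree vapor efficiency: EMV = (y_n - y_(n-1)) / (y*_n - y_(n-1)) * 100
EMV = (0.677 - 0.401) / (0.771 - 0.401) * 100 = 0.276 / 0.37 * 100 = 74.59

74.59 %


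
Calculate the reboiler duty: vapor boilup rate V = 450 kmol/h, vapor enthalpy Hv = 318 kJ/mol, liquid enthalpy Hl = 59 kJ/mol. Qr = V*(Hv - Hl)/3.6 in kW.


Qr = 450 * (318 - 59) / 3.6 = 450 * 259 / 3.6 = 32380

32380 kW


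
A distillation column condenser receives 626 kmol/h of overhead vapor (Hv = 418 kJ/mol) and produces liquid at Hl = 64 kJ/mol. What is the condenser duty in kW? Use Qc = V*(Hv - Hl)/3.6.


Qc = 626 * (418 - 64) / 3.6 = 626 * 354 / 3.6 = 61560

61560 kW


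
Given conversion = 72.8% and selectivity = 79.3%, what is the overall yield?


Overall yield = conversion (%) * selectivity (%) / 100
Conversion = 72.8%, Selectivity = 79.3%
Y = 72.8 * 79.3 / 100
= 57.7304 %

57.7304 %


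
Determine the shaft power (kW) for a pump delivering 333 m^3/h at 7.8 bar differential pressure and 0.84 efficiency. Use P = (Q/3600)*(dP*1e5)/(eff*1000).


Q = 333 / 3600 = 0.0925 m^3/s
P = 0.0925 * (7.8 * 1e5) / 0.84 / 1000 = 85.89

85.89 kW


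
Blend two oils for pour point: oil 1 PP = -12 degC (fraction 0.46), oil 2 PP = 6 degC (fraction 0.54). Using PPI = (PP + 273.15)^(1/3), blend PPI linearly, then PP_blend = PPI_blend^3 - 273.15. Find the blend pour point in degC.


PPI_1 = (-12 + 273.15)^(1/3) = 6.391901
PPI_2 = (6 + 273.15)^(1/3) = 6.535506
PPI_blend = 0.46 * 6.391901 + 0.54 * 6.535506 = 6.469448
PP_blend = 6.469448^3 - 273.15 = 270.7707 - 273.15 = -2.38

-2.38 degC


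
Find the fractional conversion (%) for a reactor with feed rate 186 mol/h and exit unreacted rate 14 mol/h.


X = (F_in - F_out) / F_in * 100
Moles reacted = 186 - 14 = 172
X = 172 / 186 * 100
= 0.9247 * 100
= 92.47 %

92.47 %


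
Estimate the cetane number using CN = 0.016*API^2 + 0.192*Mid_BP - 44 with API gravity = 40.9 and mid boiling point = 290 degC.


CN = 0.016 * 40.9^2 + 0.192 * 290 - 44
CN = 26.76496 + 55.68 - 44 = 38.44496

38.44496


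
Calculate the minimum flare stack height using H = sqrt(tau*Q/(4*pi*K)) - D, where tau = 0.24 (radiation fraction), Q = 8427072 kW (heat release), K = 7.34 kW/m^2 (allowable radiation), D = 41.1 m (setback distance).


tau*Q/(4*pi*K) = 0.24 * 8427072 / (4 * pi * 7.34) = 21927.1
sqrt(21927.1) = 148.078
H = 148.078 - 41.1 = 107.0

107.0 m


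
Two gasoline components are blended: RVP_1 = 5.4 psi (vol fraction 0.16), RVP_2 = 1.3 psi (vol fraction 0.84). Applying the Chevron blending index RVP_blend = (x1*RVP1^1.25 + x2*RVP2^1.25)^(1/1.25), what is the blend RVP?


Chevron index: RVP_blend = (sum xi*RVPi^1.25)^(1/1.25)
RVP^1.25 terms: 0.16 * 5.4^1.25 + 0.84 * 1.3^1.25 = 2.48311
RVP_blend = 2.48311^(1/1.25) = 2.070

2.070 psi


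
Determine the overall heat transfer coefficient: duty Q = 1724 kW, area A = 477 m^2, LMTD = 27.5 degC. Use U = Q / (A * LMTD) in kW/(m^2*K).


From Q = U*A*LMTD, U = Q / (A * LMTD)
U = 1724 / (477 * 27.5) = 1724 / 13117.5 = 0.1314

0.1314 kW/(m^2*K)


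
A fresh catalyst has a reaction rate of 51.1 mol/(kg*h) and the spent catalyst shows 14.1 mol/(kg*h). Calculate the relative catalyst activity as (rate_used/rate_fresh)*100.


Activity (%) = (rate_used / rate_fresh) * 100
rate_used = 14.1, rate_fresh = 51.1
= (14.1 / 51.1) * 100
= 0.2759 * 100 = 27.59

27.59 %


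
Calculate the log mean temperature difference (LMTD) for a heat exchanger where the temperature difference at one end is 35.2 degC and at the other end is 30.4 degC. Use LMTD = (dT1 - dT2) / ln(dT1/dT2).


LMTD = (dT1 - dT2) / ln(dT1/dT2)
= (35.2 - 30.4) / ln(35.2 / 30.4) = 4.8 / 0.146603 = 32.74

32.74 degC


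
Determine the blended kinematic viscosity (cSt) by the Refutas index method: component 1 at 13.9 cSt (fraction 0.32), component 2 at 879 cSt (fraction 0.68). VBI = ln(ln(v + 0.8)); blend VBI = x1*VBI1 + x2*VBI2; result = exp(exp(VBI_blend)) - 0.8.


Refutas method: VBN_i = 14.534*ln(ln(visc_i + 0.8)) + 10.975, blended linearly by mass fraction; since VBN is linear in VBI_i = ln(ln(visc_i + 0.8)) and the fractions sum to 1, blend VBI directly: visc = exp(exp(VBI_blend)) - 0.8
VBI_1 = ln(ln(13.9 + 0.8)) = 0.988741
VBI_2 = ln(ln(879 + 0.8)) = 1.91393
VBI_blend = 0.32 * 0.988741 + 0.68 * 1.91393 = 1.61787
visc_blend = exp(exp(1.61787)) - 0.8 = 154.0

154.0 cSt


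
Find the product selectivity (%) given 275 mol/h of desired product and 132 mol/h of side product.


Selectivity = desired / (desired + undesired) * 100
Total products = 275 + 132 = 407 mol/h
S = 275 / 407 * 100
= 0.6757 * 100
= 67.57 %

67.57 %


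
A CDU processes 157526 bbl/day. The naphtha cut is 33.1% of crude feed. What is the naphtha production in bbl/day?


Crude throughput = 157526 bbl/day
Fraction yield = 33.1%
yield = throughput * fraction / 100
yield = 157526 * 33.1 / 100 = 52141.106

52141.106 bbl/day


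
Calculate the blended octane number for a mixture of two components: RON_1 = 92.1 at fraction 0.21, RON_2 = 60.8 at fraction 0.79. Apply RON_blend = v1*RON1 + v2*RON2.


Linear blending: RON_blend = sum(vi * RONi)
Contribution 1: 0.21 * 92.1 = 19.341
Contribution 2: 0.79 * 60.8 = 48.032
RON_blend = 19.341 + 48.032 = 67.373

67.373


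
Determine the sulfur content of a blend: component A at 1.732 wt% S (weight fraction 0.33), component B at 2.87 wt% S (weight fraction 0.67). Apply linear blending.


Linear sulfur blending: S_blend = x1*S1 + x2*S2
Contribution 1: 0.33 * 1.732 = 0.57156 wt%
Contribution 2: 0.67 * 2.87 = 1.9229 wt%
S_blend = 0.57156 + 1.9229 = 2.49446

2.49446 wt%


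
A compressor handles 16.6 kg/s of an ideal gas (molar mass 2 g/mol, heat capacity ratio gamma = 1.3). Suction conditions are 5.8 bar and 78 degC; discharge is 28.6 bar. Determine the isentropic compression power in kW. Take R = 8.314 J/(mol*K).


Isentropic work: W = m*(gamma/(gamma-1))*(R*T1/MW)*((P2/P1)^((gamma-1)/gamma) - 1)
T1 = 78 + 273.15 = 351.15 K
Pressure ratio = 28.6 / 5.8 = 4.93103
Exponent = (1.3 - 1)/1.3 = 0.230769
(P2/P1)^exp - 1 = 4.93103^0.230769 - 1 = 0.445135
W = 16.6 * 1.3 / 0.3 * 8.314 * 351.15 / 2 * 0.445135 = 46740

46740 kW


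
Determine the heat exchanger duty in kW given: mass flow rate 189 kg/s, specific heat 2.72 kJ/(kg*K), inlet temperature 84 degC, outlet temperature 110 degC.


Q = m_dot * cp * delta_T
delta_T = 110 - 84 = 26 K
Q = 189 * 2.72 * 26
= 514.08 * 26
= 13366.08 kW

13366.08 kW


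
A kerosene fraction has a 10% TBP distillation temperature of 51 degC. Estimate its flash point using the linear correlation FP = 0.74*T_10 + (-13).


FP = 0.74 * 51 + (-13) = 24.74

24.74 degC


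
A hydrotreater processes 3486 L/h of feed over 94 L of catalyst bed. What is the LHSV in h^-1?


LHSV = volumetric feed rate / catalyst volume
= 3486 L/h / 94 L
= 37.09 h^-1

37.09 h^-1


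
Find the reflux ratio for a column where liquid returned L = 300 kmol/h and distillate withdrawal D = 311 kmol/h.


Reflux ratio definition: R = L / D (liquid returned / distillate withdrawn)
L = 300 kmol/h, D = 311 kmol/h
R = 300 / 311 = 0.9646

0.9646


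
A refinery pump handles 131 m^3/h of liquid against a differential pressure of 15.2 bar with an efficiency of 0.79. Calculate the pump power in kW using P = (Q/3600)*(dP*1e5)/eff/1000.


Q = 131 / 3600 = 0.0363889 m^3/s
P = 0.0363889 * (15.2 * 1e5) / 0.79 / 1000 = 70.01

70.01 kW


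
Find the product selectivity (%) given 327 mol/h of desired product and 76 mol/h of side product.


Selectivity = desired / (desired + undesired) * 100
Total products = 327 + 76 = 403 mol/h
S = 327 / 403 * 100
= 0.8114 * 100
= 81.14 %

81.14 %


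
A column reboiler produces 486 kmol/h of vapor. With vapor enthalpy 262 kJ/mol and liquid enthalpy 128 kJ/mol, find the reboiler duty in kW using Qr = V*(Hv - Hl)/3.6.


Qr = 486 * (262 - 128) / 3.6 = 486 * 134 / 3.6 = 18090

18090 kW


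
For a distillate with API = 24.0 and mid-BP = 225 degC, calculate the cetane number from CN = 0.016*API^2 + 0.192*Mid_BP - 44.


CN = 0.016 * 24.0^2 + 0.192 * 225 - 44
CN = 9.216 + 43.2 - 44 = 8.416

8.416


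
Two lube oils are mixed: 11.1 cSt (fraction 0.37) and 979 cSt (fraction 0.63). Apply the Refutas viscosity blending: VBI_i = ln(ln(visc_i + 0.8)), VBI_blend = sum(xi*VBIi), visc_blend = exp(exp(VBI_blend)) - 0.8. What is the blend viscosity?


Refutas method: VBN_i = 14.534*ln(ln(visc_i + 0.8)) + 10.975, blended linearly by mass fraction; since VBN is linear in VBI_i = ln(ln(visc_i + 0.8)) and the fractions sum to 1, blend VBI directly: visc = exp(exp(VBI_blend)) - 0.8
VBI_1 = ln(ln(11.1 + 0.8)) = 0.906862
VBI_2 = ln(ln(979 + 0.8)) = 1.92969
VBI_blend = 0.37 * 0.906862 + 0.63 * 1.92969 = 1.55124
visc_blend = exp(exp(1.55124)) - 0.8 = 111.1

111.1 cSt


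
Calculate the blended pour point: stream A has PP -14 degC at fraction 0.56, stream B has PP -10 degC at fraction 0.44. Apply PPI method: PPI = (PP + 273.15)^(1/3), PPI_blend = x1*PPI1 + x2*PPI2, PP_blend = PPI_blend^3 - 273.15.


PPI_1 = (-14 + 273.15)^(1/3) = 6.375541
PPI_2 = (-10 + 273.15)^(1/3) = 6.408176
PPI_blend = 0.56 * 6.375541 + 0.44 * 6.408176 = 6.3899
PP_blend = 6.3899^3 - 273.15 = 260.9049 - 273.15 = -12.25

-12.25 degC


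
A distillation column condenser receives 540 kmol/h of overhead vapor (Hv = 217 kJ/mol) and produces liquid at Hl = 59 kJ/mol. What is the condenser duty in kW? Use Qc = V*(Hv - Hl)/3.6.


Qc = 540 * (217 - 59) / 3.6 = 540 * 158 / 3.6 = 23700

23700 kW


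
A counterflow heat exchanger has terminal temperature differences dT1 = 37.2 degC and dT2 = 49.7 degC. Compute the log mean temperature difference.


LMTD = (dT1 - dT2) / ln(dT1/dT2)
= (37.2 - 49.7) / ln(37.2 / 49.7) = -12.5 / -0.289696 = 43.15

43.15 degC


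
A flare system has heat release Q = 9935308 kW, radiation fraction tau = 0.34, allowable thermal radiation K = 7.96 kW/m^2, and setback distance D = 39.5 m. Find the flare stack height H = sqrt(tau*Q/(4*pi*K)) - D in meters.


tau*Q/(4*pi*K) = 0.34 * 9935308 / (4 * pi * 7.96) = 33770.5
sqrt(33770.5) = 183.768
H = 183.768 - 39.5 = 144.3

144.3 m


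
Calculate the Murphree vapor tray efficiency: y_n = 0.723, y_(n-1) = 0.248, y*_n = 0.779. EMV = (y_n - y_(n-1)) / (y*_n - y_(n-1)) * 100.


Murphree vapor efficiency: EMV = (y_n - y_(n-1)) / (y*_n - y_(n-1)) * 100
EMV = (0.723 - 0.248) / (0.779 - 0.248) * 100 = 0.475 / 0.531 * 100 = 89.45

89.45 %


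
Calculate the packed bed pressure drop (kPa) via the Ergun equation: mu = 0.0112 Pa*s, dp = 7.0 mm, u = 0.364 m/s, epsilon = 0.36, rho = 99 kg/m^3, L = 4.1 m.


dp = 7.0 mm = 0.007 m
Viscous term = 150*0.0112*0.364*(1-0.36)^2 / (0.007^2*0.36^3) = 109564
Inertial term = 1.75*99*0.364^2*(1-0.36) / (0.007*0.36^3) = 44983.2
dP/L = 109564 + 44983.2 = 154547 Pa/m
dP = 154547 * 4.1 / 1000 = 633.6 kPa

633.6 kPa


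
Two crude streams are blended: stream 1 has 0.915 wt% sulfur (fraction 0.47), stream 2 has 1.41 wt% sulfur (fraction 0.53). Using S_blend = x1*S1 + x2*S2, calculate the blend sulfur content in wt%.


Linear sulfur blending: S_blend = x1*S1 + x2*S2
Contribution 1: 0.47 * 0.915 = 0.43005 wt%
Contribution 2: 0.53 * 1.41 = 0.7473 wt%
S_blend = 0.43005 + 0.7473 = 1.17735

1.17735 wt%


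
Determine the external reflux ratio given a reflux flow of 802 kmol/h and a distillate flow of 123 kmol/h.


Reflux ratio definition: R = L / D (liquid returned / distillate withdrawn)
L = 802 kmol/h, D = 123 kmol/h
R = 802 / 123 = 6.520

6.520


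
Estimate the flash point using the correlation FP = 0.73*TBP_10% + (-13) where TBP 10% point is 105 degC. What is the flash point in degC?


FP = 0.73 * 105 + (-13) = 63.65

63.65 degC


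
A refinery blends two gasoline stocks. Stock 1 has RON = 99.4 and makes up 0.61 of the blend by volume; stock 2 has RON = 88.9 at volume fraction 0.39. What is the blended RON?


Linear blending: RON_blend = sum(vi * RONi)
Contribution 1: 0.61 * 99.4 = 60.634
Contribution 2: 0.39 * 88.9 = 34.671
RON_blend = 60.634 + 34.671 = 95.305

95.305


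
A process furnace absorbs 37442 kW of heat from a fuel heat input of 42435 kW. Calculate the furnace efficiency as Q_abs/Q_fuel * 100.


Furnace efficiency = Q_absorbed / Q_fuel * 100
= 37442 / 42435 * 100 = 88.23

88.23 %


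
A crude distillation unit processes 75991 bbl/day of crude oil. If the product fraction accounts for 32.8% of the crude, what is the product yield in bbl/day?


Crude throughput = 75991 bbl/day
Fraction yield = 32.8%
yield = throughput * fraction / 100
yield = 75991 * 32.8 / 100 = 24925.048

24925.048 bbl/day


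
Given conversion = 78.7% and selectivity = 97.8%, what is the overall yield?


Overall yield = conversion (%) * selectivity (%) / 100
Conversion = 78.7%, Selectivity = 97.8%
Y = 78.7 * 97.8 / 100
= 76.9686 %

76.9686 %


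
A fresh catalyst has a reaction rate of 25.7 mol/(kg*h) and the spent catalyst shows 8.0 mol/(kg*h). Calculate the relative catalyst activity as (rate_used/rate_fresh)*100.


Activity (%) = (rate_used / rate_fresh) * 100
rate_used = 8.0, rate_fresh = 25.7
= (8.0 / 25.7) * 100
= 0.3113 * 100 = 31.13

31.13 %


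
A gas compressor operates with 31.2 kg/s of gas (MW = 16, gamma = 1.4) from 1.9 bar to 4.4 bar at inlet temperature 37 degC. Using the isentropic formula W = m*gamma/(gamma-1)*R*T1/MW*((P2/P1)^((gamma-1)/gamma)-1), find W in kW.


Isentropic work: W = m*(gamma/(gamma-1))*(R*T1/MW)*((P2/P1)^((gamma-1)/gamma) - 1)
T1 = 37 + 273.15 = 310.15 K
Pressure ratio = 4.4 / 1.9 = 2.31579
Exponent = (1.4 - 1)/1.4 = 0.285714
(P2/P1)^exp - 1 = 2.31579^0.285714 - 1 = 0.271158
W = 31.2 * 1.4 / 0.4 * 8.314 * 310.15 / 16 * 0.271158 = 4772

4772 kW


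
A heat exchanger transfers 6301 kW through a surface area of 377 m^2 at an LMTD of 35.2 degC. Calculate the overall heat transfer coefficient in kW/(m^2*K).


From Q = U*A*LMTD, U = Q / (A * LMTD)
U = 6301 / (377 * 35.2) = 6301 / 13270.4 = 0.4748

0.4748 kW/(m^2*K)


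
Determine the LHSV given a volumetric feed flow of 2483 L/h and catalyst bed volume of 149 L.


LHSV = volumetric feed rate / catalyst volume
= 2483 L/h / 149 L
= 16.66 h^-1

16.66 h^-1


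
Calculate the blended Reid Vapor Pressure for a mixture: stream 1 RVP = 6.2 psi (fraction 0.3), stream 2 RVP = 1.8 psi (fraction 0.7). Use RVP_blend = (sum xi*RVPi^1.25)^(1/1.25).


Chevron index: RVP_blend = (sum xi*RVPi^1.25)^(1/1.25)
RVP^1.25 terms: 0.3 * 6.2^1.25 + 0.7 * 1.8^1.25 = 4.39447
RVP_blend = 4.39447^(1/1.25) = 3.268

3.268 psi


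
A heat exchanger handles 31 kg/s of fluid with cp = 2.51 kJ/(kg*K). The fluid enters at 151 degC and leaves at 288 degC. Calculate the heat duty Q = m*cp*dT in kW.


Q = m_dot * cp * delta_T
delta_T = 288 - 151 = 137 K
Q = 31 * 2.51 * 137
= 77.81 * 137
= 10659.97 kW

10659.97 kW


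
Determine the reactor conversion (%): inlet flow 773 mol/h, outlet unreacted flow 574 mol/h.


X = (F_in - F_out) / F_in * 100
Moles reacted = 773 - 574 = 199
X = 199 / 773 * 100
= 0.2574 * 100
= 25.74 %

25.74 %


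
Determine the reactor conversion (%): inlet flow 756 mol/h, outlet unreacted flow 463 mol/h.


X = (F_in - F_out) / F_in * 100
Moles reacted = 756 - 463 = 293
X = 293 / 756 * 100
= 0.3876 * 100
= 38.76 %

38.76 %


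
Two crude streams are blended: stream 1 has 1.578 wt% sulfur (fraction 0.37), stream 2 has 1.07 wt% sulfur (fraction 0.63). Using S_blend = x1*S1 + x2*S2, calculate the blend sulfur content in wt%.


Linear sulfur blending: S_blend = x1*S1 + x2*S2
Contribution 1: 0.37 * 1.578 = 0.58386 wt%
Contribution 2: 0.63 * 1.07 = 0.6741 wt%
S_blend = 0.58386 + 0.6741 = 1.25796

1.25796 wt%


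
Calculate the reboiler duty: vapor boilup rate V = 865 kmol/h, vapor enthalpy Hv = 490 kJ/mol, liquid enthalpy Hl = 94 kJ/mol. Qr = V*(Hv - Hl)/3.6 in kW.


Qr = 865 * (490 - 94) / 3.6 = 865 * 396 / 3.6 = 95150

95150 kW


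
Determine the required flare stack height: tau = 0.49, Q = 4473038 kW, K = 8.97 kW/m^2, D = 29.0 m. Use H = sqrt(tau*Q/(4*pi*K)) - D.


tau*Q/(4*pi*K) = 0.49 * 4473038 / (4 * pi * 8.97) = 19444.5
sqrt(19444.5) = 139.444
H = 139.444 - 29.0 = 110.4

110.4 m


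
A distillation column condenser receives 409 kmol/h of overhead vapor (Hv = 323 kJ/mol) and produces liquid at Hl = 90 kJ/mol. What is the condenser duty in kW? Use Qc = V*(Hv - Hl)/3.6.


Qc = 409 * (323 - 90) / 3.6 = 409 * 233 / 3.6 = 26470

26470 kW


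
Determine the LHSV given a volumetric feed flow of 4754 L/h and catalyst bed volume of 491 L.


LHSV = volumetric feed rate / catalyst volume
= 4754 L/h / 491 L
= 9.682 h^-1

9.682 h^-1


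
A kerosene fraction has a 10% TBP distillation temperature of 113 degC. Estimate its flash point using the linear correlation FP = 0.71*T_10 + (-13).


FP = 0.71 * 113 + (-13) = 67.23

67.23 degC


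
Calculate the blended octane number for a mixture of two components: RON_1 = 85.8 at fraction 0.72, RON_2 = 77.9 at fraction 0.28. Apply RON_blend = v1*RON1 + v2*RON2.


Linear blending: RON_blend = sum(vi * RONi)
Contribution 1: 0.72 * 85.8 = 61.776
Contribution 2: 0.28 * 77.9 = 21.812
RON_blend = 61.776 + 21.812 = 83.588

83.588


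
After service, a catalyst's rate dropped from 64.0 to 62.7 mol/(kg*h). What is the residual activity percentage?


Activity (%) = (rate_used / rate_fresh) * 100
rate_used = 62.7, rate_fresh = 64.0
= (62.7 / 64.0) * 100
= 0.9797 * 100 = 97.97

97.97 %


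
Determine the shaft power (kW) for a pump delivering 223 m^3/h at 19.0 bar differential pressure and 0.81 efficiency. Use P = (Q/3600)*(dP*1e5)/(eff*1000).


Q = 223 / 3600 = 0.0619444 m^3/s
P = 0.0619444 * (19.0 * 1e5) / 0.81 / 1000 = 145.3

145.3 kW


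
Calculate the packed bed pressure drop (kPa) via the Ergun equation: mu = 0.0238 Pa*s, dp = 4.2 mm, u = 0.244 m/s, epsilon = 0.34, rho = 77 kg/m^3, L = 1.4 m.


dp = 4.2 mm = 0.0042 m
Viscous term = 150*0.0238*0.244*(1-0.34)^2 / (0.0042^2*0.34^3) = 547281
Inertial term = 1.75*77*0.244^2*(1-0.34) / (0.0042*0.34^3) = 32075
dP/L = 547281 + 32075 = 579356 Pa/m
dP = 579356 * 1.4 / 1000 = 811.1 kPa

811.1 kPa


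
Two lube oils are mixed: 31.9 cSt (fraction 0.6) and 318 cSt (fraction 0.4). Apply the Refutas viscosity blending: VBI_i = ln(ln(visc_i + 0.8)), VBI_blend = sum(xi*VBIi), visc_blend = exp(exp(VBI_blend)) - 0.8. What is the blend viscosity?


Refutas method: VBN_i = 14.534*ln(ln(visc_i + 0.8)) + 10.975, blended linearly by mass fraction; since VBN is linear in VBI_i = ln(ln(visc_i + 0.8)) and the fractions sum to 1, blend VBI directly: visc = exp(exp(VBI_blend)) - 0.8
VBI_1 = ln(ln(31.9 + 0.8)) = 1.24915
VBI_2 = ln(ln(318 + 0.8)) = 1.75173
VBI_blend = 0.6 * 1.24915 + 0.4 * 1.75173 = 1.45018
visc_blend = exp(exp(1.45018)) - 0.8 = 70.29

70.29 cSt


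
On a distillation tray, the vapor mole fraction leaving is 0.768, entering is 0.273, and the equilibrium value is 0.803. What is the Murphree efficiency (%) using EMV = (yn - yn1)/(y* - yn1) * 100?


Murphree vapor efficiency: EMV = (y_n - y_(n-1)) / (y*_n - y_(n-1)) * 100
EMV = (0.768 - 0.273) / (0.803 - 0.273) * 100 = 0.495 / 0.53 * 100 = 93.40

93.40 %


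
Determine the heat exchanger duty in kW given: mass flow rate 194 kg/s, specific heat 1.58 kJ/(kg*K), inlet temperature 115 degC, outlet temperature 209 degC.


Q = m_dot * cp * delta_T
delta_T = 209 - 115 = 94 K
Q = 194 * 1.58 * 94
= 306.52 * 94
= 28812.88 kW

28812.88 kW


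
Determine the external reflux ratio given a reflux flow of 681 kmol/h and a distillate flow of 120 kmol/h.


Reflux ratio definition: R = L / D (liquid returned / distillate withdrawn)
L = 681 kmol/h, D = 120 kmol/h
R = 681 / 120 = 5.675

5.675


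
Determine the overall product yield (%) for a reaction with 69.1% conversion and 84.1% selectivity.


Overall yield = conversion (%) * selectivity (%) / 100
Conversion = 69.1%, Selectivity = 84.1%
Y = 69.1 * 84.1 / 100
= 58.1131 %

58.1131 %


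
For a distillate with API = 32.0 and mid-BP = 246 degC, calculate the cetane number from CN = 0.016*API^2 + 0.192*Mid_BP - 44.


CN = 0.016 * 32.0^2 + 0.192 * 246 - 44
CN = 16.384 + 47.232 - 44 = 19.616

19.616


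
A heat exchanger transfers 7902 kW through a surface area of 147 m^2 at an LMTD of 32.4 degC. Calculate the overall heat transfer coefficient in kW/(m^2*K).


From Q = U*A*LMTD, U = Q / (A * LMTD)
U = 7902 / (147 * 32.4) = 7902 / 4762.8 = 1.659

1.659 kW/(m^2*K)


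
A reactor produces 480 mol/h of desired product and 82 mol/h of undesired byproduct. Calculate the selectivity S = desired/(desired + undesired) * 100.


Selectivity = desired / (desired + undesired) * 100
Total products = 480 + 82 = 562 mol/h
S = 480 / 562 * 100
= 0.8541 * 100
= 85.41 %

85.41 %


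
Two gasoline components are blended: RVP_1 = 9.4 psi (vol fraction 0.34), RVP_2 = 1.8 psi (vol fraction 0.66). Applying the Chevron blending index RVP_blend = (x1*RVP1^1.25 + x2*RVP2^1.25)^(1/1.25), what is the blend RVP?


Chevron index: RVP_blend = (sum xi*RVPi^1.25)^(1/1.25)
RVP^1.25 terms: 0.34 * 9.4^1.25 + 0.66 * 1.8^1.25 = 6.97219
RVP_blend = 6.97219^(1/1.25) = 4.728

4.728 psi


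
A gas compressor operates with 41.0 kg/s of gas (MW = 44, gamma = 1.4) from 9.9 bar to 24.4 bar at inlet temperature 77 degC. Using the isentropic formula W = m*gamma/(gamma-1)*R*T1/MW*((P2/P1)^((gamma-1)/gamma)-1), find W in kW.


Isentropic work: W = m*(gamma/(gamma-1))*(R*T1/MW)*((P2/P1)^((gamma-1)/gamma) - 1)
T1 = 77 + 273.15 = 350.15 K
Pressure ratio = 24.4 / 9.9 = 2.46465
Exponent = (1.4 - 1)/1.4 = 0.285714
(P2/P1)^exp - 1 = 2.46465^0.285714 - 1 = 0.293987
W = 41.0 * 1.4 / 0.4 * 8.314 * 350.15 / 44 * 0.293987 = 2791

2791 kW


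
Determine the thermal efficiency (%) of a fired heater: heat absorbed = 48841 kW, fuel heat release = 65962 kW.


Furnace efficiency = Q_absorbed / Q_fuel * 100
= 48841 / 65962 * 100 = 74.04

74.04 %


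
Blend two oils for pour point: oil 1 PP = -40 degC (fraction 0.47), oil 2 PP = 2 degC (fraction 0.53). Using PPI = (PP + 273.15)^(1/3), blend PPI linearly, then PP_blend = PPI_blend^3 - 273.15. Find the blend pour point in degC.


PPI_1 = (-40 + 273.15)^(1/3) = 6.15477
PPI_2 = (2 + 273.15)^(1/3) = 6.504139
PPI_blend = 0.47 * 6.15477 + 0.53 * 6.504139 = 6.339936
PP_blend = 6.339936^3 - 273.15 = 254.8324 - 273.15 = -18.32

-18.32 degC


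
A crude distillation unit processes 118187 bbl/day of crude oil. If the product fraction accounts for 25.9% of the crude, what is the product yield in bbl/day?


Crude throughput = 118187 bbl/day
Fraction yield = 25.9%
yield = throughput * fraction / 100
yield = 118187 * 25.9 / 100 = 30610.433

30610.433 bbl/day


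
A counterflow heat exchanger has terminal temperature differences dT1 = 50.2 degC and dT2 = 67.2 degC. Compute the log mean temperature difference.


LMTD = (dT1 - dT2) / ln(dT1/dT2)
= (50.2 - 67.2) / ln(50.2 / 67.2) = -17 / -0.291658 = 58.29

58.29 degC


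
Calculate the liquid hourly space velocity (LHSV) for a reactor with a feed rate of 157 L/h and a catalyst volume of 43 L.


LHSV = volumetric feed rate / catalyst volume
= 157 L/h / 43 L
= 3.651 h^-1

3.651 h^-1


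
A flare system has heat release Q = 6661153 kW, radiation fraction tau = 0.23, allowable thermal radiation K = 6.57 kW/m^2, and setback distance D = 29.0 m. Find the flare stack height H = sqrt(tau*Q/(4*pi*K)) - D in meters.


tau*Q/(4*pi*K) = 0.23 * 6661153 / (4 * pi * 6.57) = 18556.8
sqrt(18556.8) = 136.223
H = 136.223 - 29.0 = 107.2

107.2 m


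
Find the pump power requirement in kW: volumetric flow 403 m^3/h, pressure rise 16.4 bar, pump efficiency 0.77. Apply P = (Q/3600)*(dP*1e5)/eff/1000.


Q = 403 / 3600 = 0.111944 m^3/s
P = 0.111944 * (16.4 * 1e5) / 0.77 / 1000 = 238.4

238.4 kW


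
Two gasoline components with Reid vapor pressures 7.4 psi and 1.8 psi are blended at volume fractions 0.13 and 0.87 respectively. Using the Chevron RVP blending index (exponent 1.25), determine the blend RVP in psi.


Chevron index: RVP_blend = (sum xi*RVPi^1.25)^(1/1.25)
RVP^1.25 terms: 0.13 * 7.4^1.25 + 0.87 * 1.8^1.25 = 3.40054
RVP_blend = 3.40054^(1/1.25) = 2.662

2.662 psi


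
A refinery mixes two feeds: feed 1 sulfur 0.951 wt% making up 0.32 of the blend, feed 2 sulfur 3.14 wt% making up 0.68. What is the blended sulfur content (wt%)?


Linear sulfur blending: S_blend = x1*S1 + x2*S2
Contribution 1: 0.32 * 0.951 = 0.30432 wt%
Contribution 2: 0.68 * 3.14 = 2.1352 wt%
S_blend = 0.30432 + 2.1352 = 2.43952

2.43952 wt%


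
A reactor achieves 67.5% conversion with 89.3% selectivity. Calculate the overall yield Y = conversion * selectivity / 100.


Overall yield = conversion (%) * selectivity (%) / 100
Conversion = 67.5%, Selectivity = 89.3%
Y = 67.5 * 89.3 / 100
= 60.2775 %

60.2775 %


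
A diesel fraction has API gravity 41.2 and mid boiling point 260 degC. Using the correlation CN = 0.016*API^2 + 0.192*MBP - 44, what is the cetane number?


CN = 0.016 * 41.2^2 + 0.192 * 260 - 44
CN = 27.15904 + 49.92 - 44 = 33.07904

33.07904


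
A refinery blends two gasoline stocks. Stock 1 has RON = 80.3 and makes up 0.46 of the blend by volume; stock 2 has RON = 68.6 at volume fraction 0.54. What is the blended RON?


Linear blending: RON_blend = sum(vi * RONi)
Contribution 1: 0.46 * 80.3 = 36.938
Contribution 2: 0.54 * 68.6 = 37.044
RON_blend = 36.938 + 37.044 = 73.982

73.982


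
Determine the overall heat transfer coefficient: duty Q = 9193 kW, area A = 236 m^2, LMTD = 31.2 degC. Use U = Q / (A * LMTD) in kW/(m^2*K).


From Q = U*A*LMTD, U = Q / (A * LMTD)
U = 9193 / (236 * 31.2) = 9193 / 7363.2 = 1.249

1.249 kW/(m^2*K)


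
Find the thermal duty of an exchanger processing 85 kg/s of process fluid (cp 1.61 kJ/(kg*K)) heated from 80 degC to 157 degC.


Q = m_dot * cp * delta_T
delta_T = 157 - 80 = 77 K
Q = 85 * 1.61 * 77
= 136.85 * 77
= 10537.45 kW

10537.45 kW


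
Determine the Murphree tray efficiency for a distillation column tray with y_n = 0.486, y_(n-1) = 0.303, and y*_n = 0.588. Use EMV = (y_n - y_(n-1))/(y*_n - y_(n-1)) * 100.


Murphree vapor efficiency: EMV = (y_n - y_(n-1)) / (y*_n - y_(n-1)) * 100
EMV = (0.486 - 0.303) / (0.588 - 0.303) * 100 = 0.183 / 0.285 * 100 = 64.21

64.21 %


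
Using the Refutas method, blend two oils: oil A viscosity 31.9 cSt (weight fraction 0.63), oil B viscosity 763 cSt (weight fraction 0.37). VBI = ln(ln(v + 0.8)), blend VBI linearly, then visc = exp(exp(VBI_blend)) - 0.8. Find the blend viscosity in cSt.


Refutas method: VBN_i = 14.534*ln(ln(visc_i + 0.8)) + 10.975, blended linearly by mass fraction; since VBN is linear in VBI_i = ln(ln(visc_i + 0.8)) and the fractions sum to 1, blend VBI directly: visc = exp(exp(VBI_blend)) - 0.8
VBI_1 = ln(ln(31.9 + 0.8)) = 1.24915
VBI_2 = ln(ln(763 + 0.8)) = 1.89286
VBI_blend = 0.63 * 1.24915 + 0.37 * 1.89286 = 1.48732
visc_blend = exp(exp(1.48732)) - 0.8 = 82.73

82.73 cSt


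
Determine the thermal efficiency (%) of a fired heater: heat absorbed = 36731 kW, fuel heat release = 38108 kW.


Furnace efficiency = Q_absorbed / Q_fuel * 100
= 36731 / 38108 * 100 = 96.39

96.39 %


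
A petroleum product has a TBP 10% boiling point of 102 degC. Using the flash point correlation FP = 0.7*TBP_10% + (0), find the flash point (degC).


FP = 0.7 * 102 + (0) = 71.4

71.4 degC


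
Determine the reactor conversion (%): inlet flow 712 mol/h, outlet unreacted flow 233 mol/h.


X = (F_in - F_out) / F_in * 100
Moles reacted = 712 - 233 = 479
X = 479 / 712 * 100
= 0.6728 * 100
= 67.28 %

67.28 %


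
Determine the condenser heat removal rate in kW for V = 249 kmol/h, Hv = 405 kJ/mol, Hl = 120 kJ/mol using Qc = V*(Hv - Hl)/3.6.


Qc = 249 * (405 - 120) / 3.6 = 249 * 285 / 3.6 = 19710

19710 kW


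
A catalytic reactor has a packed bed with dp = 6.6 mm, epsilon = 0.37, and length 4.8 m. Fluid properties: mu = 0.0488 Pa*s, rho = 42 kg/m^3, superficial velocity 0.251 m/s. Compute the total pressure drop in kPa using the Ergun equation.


dp = 6.6 mm = 0.0066 m
Viscous term = 150*0.0488*0.251*(1-0.37)^2 / (0.0066^2*0.37^3) = 330501
Inertial term = 1.75*42*0.251^2*(1-0.37) / (0.0066*0.37^3) = 8726.22
dP/L = 330501 + 8726.22 = 339227 Pa/m
dP = 339227 * 4.8 / 1000 = 1628 kPa

1628 kPa


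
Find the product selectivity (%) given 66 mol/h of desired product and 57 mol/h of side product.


Selectivity = desired / (desired + undesired) * 100
Total products = 66 + 57 = 123 mol/h
S = 66 / 123 * 100
= 0.5366 * 100
= 53.66 %

53.66 %


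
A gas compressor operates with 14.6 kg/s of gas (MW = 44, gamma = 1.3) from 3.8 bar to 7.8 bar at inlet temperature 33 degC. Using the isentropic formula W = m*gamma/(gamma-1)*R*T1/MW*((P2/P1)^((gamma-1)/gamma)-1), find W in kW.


Isentropic work: W = m*(gamma/(gamma-1))*(R*T1/MW)*((P2/P1)^((gamma-1)/gamma) - 1)
T1 = 33 + 273.15 = 306.15 K
Pressure ratio = 7.8 / 3.8 = 2.05263
Exponent = (1.3 - 1)/1.3 = 0.230769
(P2/P1)^exp - 1 = 2.05263^0.230769 - 1 = 0.180515
W = 14.6 * 1.3 / 0.3 * 8.314 * 306.15 / 44 * 0.180515 = 660.7

660.7 kW


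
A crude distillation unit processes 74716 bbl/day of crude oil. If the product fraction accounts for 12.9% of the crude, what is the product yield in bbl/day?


Crude throughput = 74716 bbl/day
Fraction yield = 12.9%
yield = throughput * fraction / 100
yield = 74716 * 12.9 / 100 = 9638.364

9638.364 bbl/day


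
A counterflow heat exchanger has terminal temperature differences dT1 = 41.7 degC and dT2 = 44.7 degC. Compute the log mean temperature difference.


LMTD = (dT1 - dT2) / ln(dT1/dT2)
= (41.7 - 44.7) / ln(41.7 / 44.7) = -3 / -0.0694724 = 43.18

43.18 degC


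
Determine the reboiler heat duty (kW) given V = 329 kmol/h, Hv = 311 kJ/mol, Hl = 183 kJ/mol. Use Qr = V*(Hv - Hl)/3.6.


Qr = 329 * (311 - 183) / 3.6 = 329 * 128 / 3.6 = 11700

11700 kW


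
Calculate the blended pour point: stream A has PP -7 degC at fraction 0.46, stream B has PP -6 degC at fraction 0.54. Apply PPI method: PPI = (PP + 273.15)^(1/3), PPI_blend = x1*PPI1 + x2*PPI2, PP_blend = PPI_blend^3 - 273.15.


PPI_1 = (-7 + 273.15)^(1/3) = 6.432436
PPI_2 = (-6 + 273.15)^(1/3) = 6.440482
PPI_blend = 0.46 * 6.432436 + 0.54 * 6.440482 = 6.436781
PP_blend = 6.436781^3 - 273.15 = 266.6897 - 273.15 = -6.46

-6.46 degC


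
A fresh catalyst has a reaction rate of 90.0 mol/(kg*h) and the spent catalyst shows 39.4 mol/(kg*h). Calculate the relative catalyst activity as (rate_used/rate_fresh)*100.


Activity (%) = (rate_used / rate_fresh) * 100
rate_used = 39.4, rate_fresh = 90.0
= (39.4 / 90.0) * 100
= 0.4378 * 100 = 43.78

43.78 %


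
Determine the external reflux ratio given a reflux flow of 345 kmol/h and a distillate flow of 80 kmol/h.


Reflux ratio definition: R = L / D (liquid returned / distillate withdrawn)
L = 345 kmol/h, D = 80 kmol/h
R = 345 / 80 = 4.312

4.312


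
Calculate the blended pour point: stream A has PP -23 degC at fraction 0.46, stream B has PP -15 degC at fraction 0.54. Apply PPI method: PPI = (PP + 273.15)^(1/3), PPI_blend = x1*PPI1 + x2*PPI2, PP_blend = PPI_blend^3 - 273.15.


PPI_1 = (-23 + 273.15)^(1/3) = 6.300865
PPI_2 = (-15 + 273.15)^(1/3) = 6.36733
PPI_blend = 0.46 * 6.300865 + 0.54 * 6.36733 = 6.336756
PP_blend = 6.336756^3 - 273.15 = 254.4491 - 273.15 = -18.7

-18.7 degC


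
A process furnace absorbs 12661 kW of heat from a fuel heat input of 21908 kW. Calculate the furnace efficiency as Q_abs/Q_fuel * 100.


Furnace efficiency = Q_absorbed / Q_fuel * 100
= 12661 / 21908 * 100 = 57.79

57.79 %


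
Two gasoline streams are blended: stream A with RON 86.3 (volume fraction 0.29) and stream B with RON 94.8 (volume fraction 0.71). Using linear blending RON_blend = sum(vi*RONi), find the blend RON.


Linear blending: RON_blend = sum(vi * RONi)
Contribution 1: 0.29 * 86.3 = 25.027
Contribution 2: 0.71 * 94.8 = 67.308
RON_blend = 25.027 + 67.308 = 92.335

92.335


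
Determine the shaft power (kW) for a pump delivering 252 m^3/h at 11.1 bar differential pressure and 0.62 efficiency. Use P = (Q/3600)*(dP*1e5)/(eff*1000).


Q = 252 / 3600 = 0.07 m^3/s
P = 0.07 * (11.1 * 1e5) / 0.62 / 1000 = 125.3

125.3 kW


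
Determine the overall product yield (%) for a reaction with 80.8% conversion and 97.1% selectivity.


Overall yield = conversion (%) * selectivity (%) / 100
Conversion = 80.8%, Selectivity = 97.1%
Y = 80.8 * 97.1 / 100
= 78.4568 %

78.4568 %


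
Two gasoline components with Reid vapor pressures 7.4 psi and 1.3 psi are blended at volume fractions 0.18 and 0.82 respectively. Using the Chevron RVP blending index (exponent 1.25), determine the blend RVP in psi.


Chevron index: RVP_blend = (sum xi*RVPi^1.25)^(1/1.25)
RVP^1.25 terms: 0.18 * 7.4^1.25 + 0.82 * 1.3^1.25 = 3.33517
RVP_blend = 3.33517^(1/1.25) = 2.621

2.621 psi
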